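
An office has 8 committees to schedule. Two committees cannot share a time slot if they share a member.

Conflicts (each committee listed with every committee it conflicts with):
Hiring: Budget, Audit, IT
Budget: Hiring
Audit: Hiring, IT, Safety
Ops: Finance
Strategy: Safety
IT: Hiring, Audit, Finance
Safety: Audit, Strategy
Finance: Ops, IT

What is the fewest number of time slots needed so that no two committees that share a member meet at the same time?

3

Hiring, Audit, IT all conflict with each other, so at least 3 time slots are needed.
3 time slots suffice: time slot 1 → {Budget, Audit, Strategy, Finance}; time slot 2 → {Ops, IT, Safety}; time slot 3 → {Hiring}. Every pair that conflicts lands in different time slots.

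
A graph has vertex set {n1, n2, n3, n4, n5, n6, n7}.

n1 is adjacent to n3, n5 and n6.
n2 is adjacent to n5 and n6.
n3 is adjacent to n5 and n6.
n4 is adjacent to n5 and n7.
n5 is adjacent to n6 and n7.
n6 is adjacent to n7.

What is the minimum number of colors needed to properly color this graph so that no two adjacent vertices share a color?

n1, n3, n5, n6 are mutually adjacent (a clique of size 4), so at least 4 colors are needed.
4 colors suffice: color 1 → {n5}; color 2 → {n4, n6}; color 3 → {n1, n2, n7}; color 4 → {n3}. No two adjacent vertices share a color.

4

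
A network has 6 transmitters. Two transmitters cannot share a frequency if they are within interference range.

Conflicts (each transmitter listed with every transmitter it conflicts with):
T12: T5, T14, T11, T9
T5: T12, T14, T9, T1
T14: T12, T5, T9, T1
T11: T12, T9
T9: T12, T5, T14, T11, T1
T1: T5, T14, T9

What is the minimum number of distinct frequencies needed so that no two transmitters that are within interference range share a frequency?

T5, T14, T9, T1 all conflict with each other, so at least 4 frequencies are needed.
4 frequencies suffice: T12=2, T5=4, T14=3, T11=3, T9=1, T1=2. Every pair that conflicts lands in different frequencies.

4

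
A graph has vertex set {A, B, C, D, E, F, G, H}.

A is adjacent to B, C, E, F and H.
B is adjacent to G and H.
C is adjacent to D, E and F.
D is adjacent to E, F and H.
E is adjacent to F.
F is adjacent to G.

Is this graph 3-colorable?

No

C, D, E, F are mutually adjacent (a clique of size 4), so at least 4 colors are needed.
So 3 colors are not enough.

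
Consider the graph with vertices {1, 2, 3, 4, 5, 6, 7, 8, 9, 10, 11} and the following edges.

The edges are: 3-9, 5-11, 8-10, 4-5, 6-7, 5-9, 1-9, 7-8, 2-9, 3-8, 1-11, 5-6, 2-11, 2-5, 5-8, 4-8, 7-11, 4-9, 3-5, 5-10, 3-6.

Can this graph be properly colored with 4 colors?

The chromatic number is 3. 2, 5, 9 form a triangle, so at least 3 colors are needed.
3 colors suffice: color red → {1, 5, 7}; color blue → {6, 8, 9, 11}; color green → {2, 3, 4, 10}.
Since 4 ≥ 3, a proper 4-coloring certainly exists.

Yes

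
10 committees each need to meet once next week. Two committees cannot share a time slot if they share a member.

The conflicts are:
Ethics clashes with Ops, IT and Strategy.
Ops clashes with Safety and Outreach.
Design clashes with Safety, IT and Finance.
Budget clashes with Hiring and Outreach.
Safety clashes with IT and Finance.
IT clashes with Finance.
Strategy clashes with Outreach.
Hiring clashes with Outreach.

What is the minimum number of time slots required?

4

Design, Safety, IT, Finance all conflict with each other, so at least 4 time slots are needed.
4 time slots suffice: time slot 1 → {Ethics, Safety, Outreach}; time slot 2 → {Ops, IT, Strategy, Hiring}; time slot 3 → {Design, Budget}; time slot 4 → {Finance}. No two conflicting committees share a time slot.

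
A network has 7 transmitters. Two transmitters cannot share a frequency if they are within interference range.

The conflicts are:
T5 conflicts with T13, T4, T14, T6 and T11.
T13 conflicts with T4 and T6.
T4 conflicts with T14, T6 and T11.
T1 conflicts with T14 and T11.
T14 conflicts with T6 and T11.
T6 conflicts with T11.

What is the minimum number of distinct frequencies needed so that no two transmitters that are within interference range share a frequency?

5

T5, T4, T14, T6, T11 all conflict with each other, so at least 5 frequencies are needed.
5 frequencies suffice: T5=3, T13=2, T4=1, T1=1, T14=4, T6=5, T11=2. Each listed conflict is separated.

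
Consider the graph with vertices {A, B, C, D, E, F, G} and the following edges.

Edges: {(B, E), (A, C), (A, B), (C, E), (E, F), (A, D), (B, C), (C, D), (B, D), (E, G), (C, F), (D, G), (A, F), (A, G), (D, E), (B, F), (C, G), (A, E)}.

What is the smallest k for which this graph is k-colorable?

5

A, C, D, E, G are pairwise adjacent (a clique of size 5), so at least 5 colors are needed.
5 colors suffice: color 1 → {A}; color 2 → {E}; color 3 → {C}; color 4 → {D, F}; color 5 → {B, G}. Each edge has distinct colors on its endpoints.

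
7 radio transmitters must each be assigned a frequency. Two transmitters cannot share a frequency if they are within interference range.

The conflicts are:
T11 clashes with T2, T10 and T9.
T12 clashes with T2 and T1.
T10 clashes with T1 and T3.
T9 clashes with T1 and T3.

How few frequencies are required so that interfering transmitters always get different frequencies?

3

The cycle T9-T11-T2-T12-T1-T9 has odd length 5, so it cannot be 2-colored; at least 3 frequencies are needed.
A valid assignment using 3 frequencies: T11=1, T12=3, T2=2, T10=2, T9=2, T1=1, T3=1. Each listed conflict is separated.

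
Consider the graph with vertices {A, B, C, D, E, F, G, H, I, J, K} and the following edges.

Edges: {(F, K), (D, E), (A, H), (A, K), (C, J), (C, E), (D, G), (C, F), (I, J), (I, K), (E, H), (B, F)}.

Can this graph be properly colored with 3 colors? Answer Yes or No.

The chromatic number is 3. The cycle K-F-C-J-I-K has odd length 5, so it cannot be 2-colored; at least 3 colors are needed.
3 colors suffice: color red → {B, C, D, H, K}; color blue → {A, E, F, G, J}; color green → {I}.
That is already a proper 3-coloring.

Yes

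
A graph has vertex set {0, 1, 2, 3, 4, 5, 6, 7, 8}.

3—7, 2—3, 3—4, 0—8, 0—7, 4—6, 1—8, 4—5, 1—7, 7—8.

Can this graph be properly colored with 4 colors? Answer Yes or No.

Yes

The chromatic number is 3. 1, 7, 8 are pairwise adjacent, so at least 3 colors are needed.
A valid assignment using 3 colors: 0=green, 1=green, 2=red, 3=blue, 4=red, 5=blue, 6=blue, 7=red, 8=blue.
Since 4 ≥ 3, a proper 4-coloring certainly exists.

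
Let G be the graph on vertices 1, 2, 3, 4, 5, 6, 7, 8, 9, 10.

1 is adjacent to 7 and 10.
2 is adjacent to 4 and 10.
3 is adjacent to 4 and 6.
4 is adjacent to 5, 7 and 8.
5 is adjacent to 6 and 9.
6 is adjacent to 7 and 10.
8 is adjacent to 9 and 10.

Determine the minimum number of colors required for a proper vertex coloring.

The cycle 6-5-9-8-10-6 has odd length 5, so it cannot be 2-colored; at least 3 colors are needed.
A valid assignment using 3 colors: 1=blue, 2=blue, 3=green, 4=red, 5=green, 6=blue, 7=green, 8=blue, 9=red, 10=red. Each edge has distinct colors on its endpoints.

3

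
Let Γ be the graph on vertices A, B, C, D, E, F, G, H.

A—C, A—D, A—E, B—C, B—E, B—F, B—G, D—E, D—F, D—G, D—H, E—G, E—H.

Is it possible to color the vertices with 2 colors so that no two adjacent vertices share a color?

D, E, G form a triangle, so at least 3 colors are needed.
So 2 colors are not enough.

No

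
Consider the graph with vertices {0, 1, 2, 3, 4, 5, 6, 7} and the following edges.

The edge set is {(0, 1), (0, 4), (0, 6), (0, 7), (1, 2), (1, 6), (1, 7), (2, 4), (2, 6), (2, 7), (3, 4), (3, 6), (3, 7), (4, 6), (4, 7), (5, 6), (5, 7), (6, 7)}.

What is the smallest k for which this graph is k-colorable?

1, 2, 6, 7 are pairwise adjacent (a clique of size 4), so at least 4 colors are needed.
One proper 4-coloring: 0=d, 1=c, 2=d, 3=d, 4=c, 5=c, 6=a, 7=b. No two adjacent vertices share a color.

4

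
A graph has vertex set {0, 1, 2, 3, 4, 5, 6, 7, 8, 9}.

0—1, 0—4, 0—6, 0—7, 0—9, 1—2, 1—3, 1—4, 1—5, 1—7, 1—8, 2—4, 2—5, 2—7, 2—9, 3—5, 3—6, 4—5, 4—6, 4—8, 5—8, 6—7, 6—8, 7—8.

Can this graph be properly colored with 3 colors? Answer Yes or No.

1, 2, 4, 5 form a clique, so at least 4 colors are needed.
So 3 colors are not enough.

No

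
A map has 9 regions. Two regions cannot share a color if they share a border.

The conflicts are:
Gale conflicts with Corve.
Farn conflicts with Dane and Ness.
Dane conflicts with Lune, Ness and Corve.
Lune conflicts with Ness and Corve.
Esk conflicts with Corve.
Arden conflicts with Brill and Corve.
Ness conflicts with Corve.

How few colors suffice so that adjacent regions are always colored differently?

4

Dane, Lune, Ness, Corve all conflict with each other, so at least 4 colors are needed.
4 colors suffice: color 1 → {Farn, Brill, Corve}; color 2 → {Gale, Esk, Arden, Ness}; color 3 → {Dane}; color 4 → {Lune}. Each listed conflict is separated.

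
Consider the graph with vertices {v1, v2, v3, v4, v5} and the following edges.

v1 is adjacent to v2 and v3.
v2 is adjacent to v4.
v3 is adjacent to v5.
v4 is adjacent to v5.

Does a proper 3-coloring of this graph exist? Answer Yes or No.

Yes

The chromatic number is 3. The cycle v4-v5-v3-v1-v2-v4 has odd length 5, so it cannot be 2-colored; at least 3 colors are needed.
3 colors suffice: color 1 → {v3, v4}; color 2 → {v1, v5}; color 3 → {v2}.
That is already a proper 3-coloring.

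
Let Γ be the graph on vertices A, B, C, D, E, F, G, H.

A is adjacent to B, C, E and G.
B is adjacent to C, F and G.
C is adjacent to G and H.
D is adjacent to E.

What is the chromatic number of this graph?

A, B, C, G form a clique, so at least 4 colors are needed.
4 colors suffice: color 1 → {B, E, H}; color 2 → {A, D, F}; color 3 → {C}; color 4 → {G}. Each edge has distinct colors on its endpoints.

4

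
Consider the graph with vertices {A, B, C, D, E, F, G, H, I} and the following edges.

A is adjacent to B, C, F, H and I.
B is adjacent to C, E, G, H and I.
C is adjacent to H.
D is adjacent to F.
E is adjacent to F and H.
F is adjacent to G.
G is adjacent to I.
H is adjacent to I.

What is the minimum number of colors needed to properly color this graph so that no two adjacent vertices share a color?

4

A, B, H, I form a clique, so at least 4 colors are needed.
4 colors suffice: A=2, B=1, C=4, D=2, E=2, F=1, G=2, H=3, I=4. Each edge has distinct colors on its endpoints.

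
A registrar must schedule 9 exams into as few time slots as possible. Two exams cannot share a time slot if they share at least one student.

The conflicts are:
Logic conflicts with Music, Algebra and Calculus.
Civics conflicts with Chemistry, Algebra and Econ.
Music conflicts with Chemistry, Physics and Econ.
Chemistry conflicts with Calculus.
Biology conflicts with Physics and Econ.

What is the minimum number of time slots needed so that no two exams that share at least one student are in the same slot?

The cycle Music-Econ-Civics-Algebra-Logic-Music has odd length 5, so it cannot be 2-colored; at least 3 time slots are needed.
Using 3 time slots: Logic=2, Civics=1, Music=1, Chemistry=2, Biology=1, Algebra=3, Calculus=1, Physics=2, Econ=2. No two conflicting exams share a time slot.

3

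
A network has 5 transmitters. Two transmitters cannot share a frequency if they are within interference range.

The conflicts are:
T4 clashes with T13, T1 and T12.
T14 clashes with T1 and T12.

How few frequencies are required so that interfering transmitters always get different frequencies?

T4 and T13 conflict, so at least 2 frequencies are needed.
2 frequencies suffice: frequency 1 → {T4, T14}; frequency 2 → {T13, T1, T12}. Each listed conflict is separated.

2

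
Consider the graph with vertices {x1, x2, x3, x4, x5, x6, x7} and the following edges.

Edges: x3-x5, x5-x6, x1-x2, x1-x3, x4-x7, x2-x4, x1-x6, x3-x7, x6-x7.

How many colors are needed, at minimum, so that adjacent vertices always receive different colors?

The cycle x2-x1-x3-x7-x4-x2 has odd length 5, so it cannot be 2-colored; at least 3 colors are needed.
3 colors suffice: color 1 → {x2, x3, x6}; color 2 → {x1, x5, x7}; color 3 → {x4}. Each edge has distinct colors on its endpoints.

3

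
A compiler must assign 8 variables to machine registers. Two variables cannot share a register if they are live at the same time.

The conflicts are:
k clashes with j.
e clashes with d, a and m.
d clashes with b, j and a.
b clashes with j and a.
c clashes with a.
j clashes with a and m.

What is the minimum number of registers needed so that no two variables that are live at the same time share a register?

d, b, j, a pairwise conflict, so at least 4 registers are needed.
A valid assignment using 4 registers: k=1, e=2, d=3, b=4, c=2, j=2, a=1, m=1. No two conflicting variables share a register.

4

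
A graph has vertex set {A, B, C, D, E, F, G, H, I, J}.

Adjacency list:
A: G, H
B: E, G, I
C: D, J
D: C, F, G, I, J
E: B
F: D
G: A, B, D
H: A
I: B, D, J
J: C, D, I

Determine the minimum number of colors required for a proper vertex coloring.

3

D, I, J form a triangle, so at least 3 colors are needed.
3 colors suffice: color 1 → {A, B, D}; color 2 → {E, F, G, H, J}; color 3 → {C, I}. No two adjacent vertices share a color.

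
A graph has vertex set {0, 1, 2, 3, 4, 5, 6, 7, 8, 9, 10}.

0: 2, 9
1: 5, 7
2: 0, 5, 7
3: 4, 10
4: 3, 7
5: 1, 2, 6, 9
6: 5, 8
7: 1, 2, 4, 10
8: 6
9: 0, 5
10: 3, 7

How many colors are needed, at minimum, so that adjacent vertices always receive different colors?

6 and 8 are adjacent, so at least 2 colors are needed.
2 colors suffice: 0=a, 1=b, 2=b, 3=a, 4=b, 5=a, 6=b, 7=a, 8=a, 9=b, 10=b. Every edge joins two different colors.

2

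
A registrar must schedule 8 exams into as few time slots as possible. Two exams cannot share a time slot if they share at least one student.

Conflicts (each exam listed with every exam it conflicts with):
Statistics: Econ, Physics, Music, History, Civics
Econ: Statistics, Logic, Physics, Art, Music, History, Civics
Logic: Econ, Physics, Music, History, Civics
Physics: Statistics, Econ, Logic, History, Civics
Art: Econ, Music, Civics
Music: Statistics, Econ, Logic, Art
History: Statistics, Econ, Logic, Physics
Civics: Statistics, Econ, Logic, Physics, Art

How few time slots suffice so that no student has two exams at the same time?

Statistics, Econ, Physics, Civics are mutually in conflict, so at least 4 time slots are needed.
4 time slots suffice: time slot 1 → {Econ}; time slot 2 → {Music, History, Civics}; time slot 3 → {Physics, Art}; time slot 4 → {Statistics, Logic}. Every pair that conflicts lands in different time slots.

4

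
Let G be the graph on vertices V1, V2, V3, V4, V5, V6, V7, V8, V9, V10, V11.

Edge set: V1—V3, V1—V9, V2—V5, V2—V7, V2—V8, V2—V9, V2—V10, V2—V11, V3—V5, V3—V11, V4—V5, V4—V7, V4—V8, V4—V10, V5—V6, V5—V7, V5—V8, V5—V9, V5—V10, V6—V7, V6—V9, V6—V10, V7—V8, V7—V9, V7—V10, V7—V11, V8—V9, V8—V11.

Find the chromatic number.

V2, V5, V7, V8, V9 form a clique, so at least 5 colors are needed.
5 colors suffice: V1=B, V2=Y, V3=R, V4=Y, V5=B, V6=Y, V7=R, V8=P, V9=G, V10=G, V11=B. Every edge joins two different colors.

5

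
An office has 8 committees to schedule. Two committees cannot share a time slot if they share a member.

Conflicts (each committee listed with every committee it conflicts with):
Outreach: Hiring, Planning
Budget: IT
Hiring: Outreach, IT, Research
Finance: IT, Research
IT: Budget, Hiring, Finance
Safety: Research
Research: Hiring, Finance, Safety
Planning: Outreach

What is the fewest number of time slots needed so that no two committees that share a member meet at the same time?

2

Hiring and Research conflict, so at least 2 time slots are needed.
Using 2 time slots: Outreach=1, Budget=2, Hiring=2, Finance=2, IT=1, Safety=2, Research=1, Planning=2. Every pair that conflicts lands in different time slots.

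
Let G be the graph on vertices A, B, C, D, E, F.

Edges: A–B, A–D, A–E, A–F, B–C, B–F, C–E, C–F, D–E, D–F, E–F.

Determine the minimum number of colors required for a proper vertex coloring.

4

A, D, E, F form a clique, so at least 4 colors are needed.
A valid assignment using 4 colors: A=blue, B=green, C=blue, D=yellow, E=green, F=red. Each edge has distinct colors on its endpoints.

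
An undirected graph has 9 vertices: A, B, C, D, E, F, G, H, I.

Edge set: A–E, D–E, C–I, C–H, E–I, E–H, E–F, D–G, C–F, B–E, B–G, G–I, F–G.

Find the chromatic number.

C and I are adjacent, so at least 2 colors are needed.
2 colors suffice: color 1 → {C, E, G}; color 2 → {A, B, D, F, H, I}. No two adjacent vertices share a color.

2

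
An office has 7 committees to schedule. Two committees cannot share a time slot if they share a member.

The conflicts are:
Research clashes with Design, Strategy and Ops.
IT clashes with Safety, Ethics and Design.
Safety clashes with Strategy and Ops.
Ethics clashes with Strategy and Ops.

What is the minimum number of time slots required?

3

The cycle Research-Strategy-Safety-IT-Design-Research has odd length 5, so it cannot be 2-colored; at least 3 time slots are needed.
Using 3 time slots: Research=1, IT=2, Safety=1, Ethics=1, Design=3, Strategy=2, Ops=2. Every pair that conflicts lands in different time slots.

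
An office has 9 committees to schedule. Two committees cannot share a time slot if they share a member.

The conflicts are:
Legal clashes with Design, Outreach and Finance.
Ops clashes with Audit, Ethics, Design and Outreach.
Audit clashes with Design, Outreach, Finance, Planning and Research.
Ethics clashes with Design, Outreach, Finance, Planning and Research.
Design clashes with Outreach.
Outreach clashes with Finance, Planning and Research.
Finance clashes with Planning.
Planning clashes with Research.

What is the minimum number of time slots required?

Audit, Outreach, Finance, Planning all conflict with each other, so at least 4 time slots are needed.
Using 4 time slots: Legal=2, Ops=4, Audit=2, Ethics=2, Design=3, Outreach=1, Finance=3, Planning=4, Research=3. Every pair that conflicts lands in different time slots.

4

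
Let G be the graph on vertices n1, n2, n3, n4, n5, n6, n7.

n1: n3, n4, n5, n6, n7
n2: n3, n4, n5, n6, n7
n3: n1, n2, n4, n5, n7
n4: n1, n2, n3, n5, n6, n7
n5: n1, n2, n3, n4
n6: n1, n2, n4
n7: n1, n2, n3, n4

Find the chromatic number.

4

n1, n3, n4, n5 form a clique, so at least 4 colors are needed.
4 colors suffice: n1=2, n2=2, n3=3, n4=1, n5=4, n6=3, n7=4. Every edge joins two different colors.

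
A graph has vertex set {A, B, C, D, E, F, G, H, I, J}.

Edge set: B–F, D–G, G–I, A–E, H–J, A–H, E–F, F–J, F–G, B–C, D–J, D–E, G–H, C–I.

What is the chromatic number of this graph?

The cycle H-J-F-E-A-H has odd length 5, so it cannot be 2-colored; at least 3 colors are needed.
3 colors suffice: color 1 → {C, D, F, H}; color 2 → {B, E, G, J}; color 3 → {A, I}. Every edge joins two different colors.

3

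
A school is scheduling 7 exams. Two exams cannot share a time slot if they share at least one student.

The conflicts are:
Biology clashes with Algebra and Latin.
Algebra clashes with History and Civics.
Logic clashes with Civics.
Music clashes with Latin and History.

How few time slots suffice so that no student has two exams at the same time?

3

The cycle Biology-Algebra-History-Music-Latin-Biology has odd length 5, so it cannot be 2-colored; at least 3 time slots are needed.
A valid assignment using 3 time slots: Biology=2, Algebra=1, Logic=1, Music=3, Latin=1, History=2, Civics=2. No two conflicting exams share a time slot.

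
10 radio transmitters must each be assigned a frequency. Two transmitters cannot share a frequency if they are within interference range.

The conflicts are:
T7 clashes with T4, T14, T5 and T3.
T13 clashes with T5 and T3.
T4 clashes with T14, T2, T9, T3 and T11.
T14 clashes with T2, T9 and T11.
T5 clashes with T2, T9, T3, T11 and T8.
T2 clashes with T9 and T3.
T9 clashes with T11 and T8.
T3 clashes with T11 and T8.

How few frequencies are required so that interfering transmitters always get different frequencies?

T4, T14, T2, T9 pairwise conflict, so at least 4 frequencies are needed.
4 frequencies suffice: frequency 1 → {T4, T5}; frequency 2 → {T9, T3}; frequency 3 → {T7, T13, T2, T11, T8}; frequency 4 → {T14}. Every pair that conflicts lands in different frequencies.

4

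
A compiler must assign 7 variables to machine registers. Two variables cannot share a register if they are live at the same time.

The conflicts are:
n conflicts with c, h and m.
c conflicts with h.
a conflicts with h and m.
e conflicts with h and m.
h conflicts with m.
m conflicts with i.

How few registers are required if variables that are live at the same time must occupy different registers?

3

n, c, h are mutually in conflict, so at least 3 registers are needed.
3 registers suffice: register 1 → {c, m}; register 2 → {h, i}; register 3 → {n, a, e}. Each listed conflict is separated.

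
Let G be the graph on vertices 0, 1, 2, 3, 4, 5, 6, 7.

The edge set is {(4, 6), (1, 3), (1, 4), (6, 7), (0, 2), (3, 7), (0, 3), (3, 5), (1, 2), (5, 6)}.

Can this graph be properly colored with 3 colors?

Yes

The chromatic number is 3. The cycle 6-5-3-1-4-6 has odd length 5, so it cannot be 2-colored; at least 3 colors are needed.
A valid assignment using 3 colors: 0=blue, 1=blue, 2=red, 3=red, 4=green, 5=blue, 6=red, 7=blue.
That is already a proper 3-coloring.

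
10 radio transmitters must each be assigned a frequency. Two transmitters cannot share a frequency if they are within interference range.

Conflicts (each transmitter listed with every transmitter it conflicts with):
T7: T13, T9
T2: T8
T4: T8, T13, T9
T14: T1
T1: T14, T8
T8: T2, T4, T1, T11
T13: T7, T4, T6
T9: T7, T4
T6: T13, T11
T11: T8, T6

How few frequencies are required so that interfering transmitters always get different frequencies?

3

The cycle T13-T4-T8-T11-T6-T13 has odd length 5, so it cannot be 2-colored; at least 3 frequencies are needed.
A valid assignment using 3 frequencies: T7=2, T2=2, T4=2, T14=1, T1=2, T8=1, T13=1, T9=1, T6=3, T11=2. No two conflicting transmitters share a frequency.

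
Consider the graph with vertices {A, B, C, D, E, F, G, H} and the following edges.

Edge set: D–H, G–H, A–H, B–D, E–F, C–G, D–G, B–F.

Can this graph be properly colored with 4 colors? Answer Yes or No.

The chromatic number is 3. D, G, H are pairwise adjacent, so at least 3 colors are needed.
A valid assignment using 3 colors: A=1, B=2, C=1, D=1, E=2, F=1, G=3, H=2.
Since 4 ≥ 3, a proper 4-coloring certainly exists.

Yes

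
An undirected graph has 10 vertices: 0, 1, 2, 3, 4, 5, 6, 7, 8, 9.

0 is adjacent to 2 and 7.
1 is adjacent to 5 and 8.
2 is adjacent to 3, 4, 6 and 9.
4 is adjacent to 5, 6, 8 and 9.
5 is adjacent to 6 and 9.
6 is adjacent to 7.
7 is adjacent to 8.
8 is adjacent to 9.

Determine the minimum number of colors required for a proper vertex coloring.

3

2, 4, 6 are mutually adjacent, so at least 3 colors are needed.
One proper 3-coloring: 0=green, 1=red, 2=blue, 3=red, 4=red, 5=blue, 6=green, 7=red, 8=blue, 9=green. No two adjacent vertices share a color.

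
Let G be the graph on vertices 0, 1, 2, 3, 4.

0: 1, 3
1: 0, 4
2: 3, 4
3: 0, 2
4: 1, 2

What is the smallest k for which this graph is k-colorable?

The cycle 4-2-3-0-1-4 has odd length 5, so it cannot be 2-colored; at least 3 colors are needed.
One proper 3-coloring: 0=green, 1=blue, 2=blue, 3=red, 4=red. Each edge has distinct colors on its endpoints.

3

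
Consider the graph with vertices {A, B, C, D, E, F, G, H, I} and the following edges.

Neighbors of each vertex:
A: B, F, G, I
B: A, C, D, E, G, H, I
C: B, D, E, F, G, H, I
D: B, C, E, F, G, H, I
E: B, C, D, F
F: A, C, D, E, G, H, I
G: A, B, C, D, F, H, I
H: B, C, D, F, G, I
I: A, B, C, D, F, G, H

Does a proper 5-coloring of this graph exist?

No

C, D, F, G, H, I are mutually adjacent (a clique of size 6), so at least 6 colors are needed.
So 5 colors are not enough.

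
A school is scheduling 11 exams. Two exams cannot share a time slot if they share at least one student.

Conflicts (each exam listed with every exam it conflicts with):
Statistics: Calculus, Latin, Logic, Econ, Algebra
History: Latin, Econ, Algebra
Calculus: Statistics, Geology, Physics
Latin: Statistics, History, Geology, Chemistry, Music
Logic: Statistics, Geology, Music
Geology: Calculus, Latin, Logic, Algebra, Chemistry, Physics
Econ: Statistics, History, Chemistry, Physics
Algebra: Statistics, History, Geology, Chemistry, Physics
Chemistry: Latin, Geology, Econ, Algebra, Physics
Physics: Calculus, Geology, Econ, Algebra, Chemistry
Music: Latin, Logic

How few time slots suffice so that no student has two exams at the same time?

4

Geology, Algebra, Chemistry, Physics all conflict with each other, so at least 4 time slots are needed.
4 time slots suffice: time slot 1 → {Statistics, History, Geology, Music}; time slot 2 → {Calculus, Latin, Logic, Econ, Algebra}; time slot 3 → {Chemistry}; time slot 4 → {Physics}. No two conflicting exams share a time slot.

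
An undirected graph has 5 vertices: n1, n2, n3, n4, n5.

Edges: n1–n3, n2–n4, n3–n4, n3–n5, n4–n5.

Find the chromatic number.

n3, n4, n5 form a triangle, so at least 3 colors are needed.
One proper 3-coloring: n1=1, n2=2, n3=2, n4=1, n5=3. Each edge has distinct colors on its endpoints.

3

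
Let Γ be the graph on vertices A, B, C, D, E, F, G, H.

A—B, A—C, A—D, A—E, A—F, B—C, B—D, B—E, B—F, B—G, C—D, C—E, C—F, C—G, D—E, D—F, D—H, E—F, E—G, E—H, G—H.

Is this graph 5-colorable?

No

A, B, C, D, E, F are pairwise adjacent (a clique of size 6), so at least 6 colors are needed.
So 5 colors are not enough.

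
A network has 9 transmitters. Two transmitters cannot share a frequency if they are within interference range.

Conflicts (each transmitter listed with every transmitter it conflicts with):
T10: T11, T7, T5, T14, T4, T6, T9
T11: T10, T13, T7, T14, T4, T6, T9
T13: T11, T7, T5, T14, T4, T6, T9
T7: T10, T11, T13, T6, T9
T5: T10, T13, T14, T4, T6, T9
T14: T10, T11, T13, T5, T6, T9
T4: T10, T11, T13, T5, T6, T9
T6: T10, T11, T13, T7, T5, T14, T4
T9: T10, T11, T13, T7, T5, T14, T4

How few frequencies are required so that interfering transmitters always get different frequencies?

4

T13, T5, T4, T6 pairwise conflict, so at least 4 frequencies are needed.
4 frequencies suffice: frequency 1 → {T10, T13}; frequency 2 → {T6, T9}; frequency 3 → {T11, T5}; frequency 4 → {T7, T14, T4}. Each listed conflict is separated.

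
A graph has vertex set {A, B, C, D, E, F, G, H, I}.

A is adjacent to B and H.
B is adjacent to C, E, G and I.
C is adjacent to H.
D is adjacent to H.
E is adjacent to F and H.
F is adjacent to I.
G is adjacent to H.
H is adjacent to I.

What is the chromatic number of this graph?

B and I are adjacent, so at least 2 colors are needed.
2 colors suffice: color 1 → {B, F, H}; color 2 → {A, C, D, E, G, I}. Every edge joins two different colors.

2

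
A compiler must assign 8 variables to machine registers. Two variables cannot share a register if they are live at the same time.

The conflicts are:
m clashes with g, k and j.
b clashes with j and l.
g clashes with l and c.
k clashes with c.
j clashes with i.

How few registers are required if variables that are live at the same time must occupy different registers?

3

The cycle m-g-l-b-j-m has odd length 5, so it cannot be 2-colored; at least 3 registers are needed.
A valid assignment using 3 registers: m=2, b=3, g=1, k=1, j=1, l=2, i=2, c=2. Every pair that conflicts lands in different registers.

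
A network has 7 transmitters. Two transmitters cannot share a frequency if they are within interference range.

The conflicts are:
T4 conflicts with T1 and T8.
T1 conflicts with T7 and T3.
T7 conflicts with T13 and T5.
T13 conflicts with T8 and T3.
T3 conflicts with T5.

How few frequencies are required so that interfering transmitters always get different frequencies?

The cycle T4-T1-T3-T13-T8-T4 has odd length 5, so it cannot be 2-colored; at least 3 frequencies are needed.
3 frequencies suffice: frequency 1 → {T7, T8, T3}; frequency 2 → {T1, T13, T5}; frequency 3 → {T4}. Each listed conflict is separated.

3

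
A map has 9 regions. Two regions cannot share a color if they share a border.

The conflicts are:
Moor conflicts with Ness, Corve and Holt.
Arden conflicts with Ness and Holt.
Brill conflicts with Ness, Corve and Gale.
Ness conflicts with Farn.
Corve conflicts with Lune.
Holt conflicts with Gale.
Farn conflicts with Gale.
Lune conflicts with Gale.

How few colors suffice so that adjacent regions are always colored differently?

3

The cycle Arden-Holt-Gale-Brill-Ness-Arden has odd length 5, so it cannot be 2-colored; at least 3 colors are needed.
One proper 3-coloring: Moor=2, Arden=2, Brill=2, Ness=1, Corve=1, Holt=3, Farn=2, Lune=2, Gale=1. Every pair that conflicts lands in different colors.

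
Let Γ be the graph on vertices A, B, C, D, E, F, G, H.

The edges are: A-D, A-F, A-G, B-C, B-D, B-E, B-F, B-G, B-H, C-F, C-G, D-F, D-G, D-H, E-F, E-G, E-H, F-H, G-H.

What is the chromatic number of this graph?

4

B, D, G, H form a clique, so at least 4 colors are needed.
4 colors suffice: color 1 → {F, G}; color 2 → {A, B}; color 3 → {C, D, E}; color 4 → {H}. No two adjacent vertices share a color.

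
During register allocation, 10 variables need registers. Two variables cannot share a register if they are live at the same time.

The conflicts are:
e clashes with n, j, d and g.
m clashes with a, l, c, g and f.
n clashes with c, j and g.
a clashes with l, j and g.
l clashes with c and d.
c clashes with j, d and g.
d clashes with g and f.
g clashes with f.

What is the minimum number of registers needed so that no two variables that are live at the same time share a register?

m, a, l all conflict with each other, so at least 3 registers are needed.
Using 3 registers: e=2, m=3, n=3, a=2, l=1, c=2, j=1, d=3, g=1, f=2. No two conflicting variables share a register.

3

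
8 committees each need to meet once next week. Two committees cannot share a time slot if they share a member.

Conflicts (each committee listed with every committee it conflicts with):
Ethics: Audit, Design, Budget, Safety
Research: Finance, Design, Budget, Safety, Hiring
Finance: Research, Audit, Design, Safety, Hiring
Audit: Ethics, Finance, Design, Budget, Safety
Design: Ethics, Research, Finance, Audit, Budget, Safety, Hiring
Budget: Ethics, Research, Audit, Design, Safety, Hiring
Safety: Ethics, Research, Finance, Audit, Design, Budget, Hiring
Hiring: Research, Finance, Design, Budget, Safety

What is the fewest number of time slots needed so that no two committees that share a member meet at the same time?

5

Research, Design, Budget, Safety, Hiring all conflict with each other, so at least 5 time slots are needed.
5 time slots suffice: time slot 1 → {Design}; time slot 2 → {Safety}; time slot 3 → {Finance, Budget}; time slot 4 → {Research, Audit}; time slot 5 → {Ethics, Hiring}. No two conflicting committees share a time slot.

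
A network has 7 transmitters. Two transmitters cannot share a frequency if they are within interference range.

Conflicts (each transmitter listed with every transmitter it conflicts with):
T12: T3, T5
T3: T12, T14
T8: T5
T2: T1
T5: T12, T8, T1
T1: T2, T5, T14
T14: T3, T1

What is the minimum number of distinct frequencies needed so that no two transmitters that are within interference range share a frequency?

3

The cycle T1-T14-T3-T12-T5-T1 has odd length 5, so it cannot be 2-colored; at least 3 frequencies are needed.
3 frequencies suffice: frequency 1 → {T3, T2, T5}; frequency 2 → {T12, T8, T1}; frequency 3 → {T14}. Every pair that conflicts lands in different frequencies.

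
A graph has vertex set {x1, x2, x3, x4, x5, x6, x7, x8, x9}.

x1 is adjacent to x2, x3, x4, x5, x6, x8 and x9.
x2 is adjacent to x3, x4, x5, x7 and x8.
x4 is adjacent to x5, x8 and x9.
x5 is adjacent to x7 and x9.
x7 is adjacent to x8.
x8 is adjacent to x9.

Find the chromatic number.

4

x1, x2, x4, x5 are mutually adjacent (a clique of size 4), so at least 4 colors are needed.
4 colors suffice: color R → {x1, x7}; color B → {x2, x6, x9}; color G → {x3, x5, x8}; color Y → {x4}. Every edge joins two different colors.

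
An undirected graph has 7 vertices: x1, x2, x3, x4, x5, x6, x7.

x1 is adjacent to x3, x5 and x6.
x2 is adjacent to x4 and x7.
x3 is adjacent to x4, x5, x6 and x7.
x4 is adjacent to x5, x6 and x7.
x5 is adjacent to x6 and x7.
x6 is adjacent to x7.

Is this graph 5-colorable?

The chromatic number is 5. x3, x4, x5, x6, x7 are pairwise adjacent (a clique of size 5), so at least 5 colors are needed.
5 colors suffice: x1=1, x2=3, x3=5, x4=1, x5=3, x6=4, x7=2.
That is already a proper 5-coloring.

Yes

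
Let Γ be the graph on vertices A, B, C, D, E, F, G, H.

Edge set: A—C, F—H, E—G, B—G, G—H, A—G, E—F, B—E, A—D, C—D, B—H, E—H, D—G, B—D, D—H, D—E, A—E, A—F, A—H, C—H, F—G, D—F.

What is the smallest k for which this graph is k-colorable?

6

A, D, E, F, G, H are mutually adjacent (a clique of size 6), so at least 6 colors are needed.
6 colors suffice: color 1 → {D}; color 2 → {H}; color 3 → {C, E}; color 4 → {A, B}; color 5 → {G}; color 6 → {F}. No two adjacent vertices share a color.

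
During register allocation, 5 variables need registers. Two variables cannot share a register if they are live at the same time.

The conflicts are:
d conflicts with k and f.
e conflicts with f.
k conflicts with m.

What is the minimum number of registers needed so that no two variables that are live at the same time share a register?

e and f conflict, so at least 2 registers are needed.
A valid assignment using 2 registers: d=2, e=2, k=1, f=1, m=2. No two conflicting variables share a register.

2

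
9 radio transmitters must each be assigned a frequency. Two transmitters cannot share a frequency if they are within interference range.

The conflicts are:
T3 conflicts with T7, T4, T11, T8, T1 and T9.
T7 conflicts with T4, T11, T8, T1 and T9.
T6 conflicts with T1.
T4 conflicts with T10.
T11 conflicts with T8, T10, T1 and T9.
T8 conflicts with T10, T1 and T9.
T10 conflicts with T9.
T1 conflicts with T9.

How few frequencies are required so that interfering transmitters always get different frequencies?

T3, T7, T11, T8, T1, T9 pairwise conflict, so at least 6 frequencies are needed.
6 frequencies suffice: frequency 1 → {T6, T4, T11}; frequency 2 → {T3, T10}; frequency 3 → {T1}; frequency 4 → {T7}; frequency 5 → {T9}; frequency 6 → {T8}. Each listed conflict is separated.

6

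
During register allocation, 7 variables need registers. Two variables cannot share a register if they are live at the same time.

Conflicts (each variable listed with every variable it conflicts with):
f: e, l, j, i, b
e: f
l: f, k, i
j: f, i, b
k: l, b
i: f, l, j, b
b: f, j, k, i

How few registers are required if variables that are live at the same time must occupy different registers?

4

f, j, i, b all conflict with each other, so at least 4 registers are needed.
4 registers suffice: f=1, e=2, l=3, j=4, k=1, i=2, b=3. No two conflicting variables share a register.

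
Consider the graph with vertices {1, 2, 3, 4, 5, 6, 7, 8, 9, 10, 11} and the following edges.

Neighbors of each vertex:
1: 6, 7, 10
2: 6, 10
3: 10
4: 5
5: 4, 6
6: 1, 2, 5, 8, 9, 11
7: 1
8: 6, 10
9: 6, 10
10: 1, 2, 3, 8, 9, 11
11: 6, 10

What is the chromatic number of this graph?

2

3 and 10 are adjacent, so at least 2 colors are needed.
A valid assignment using 2 colors: 1=b, 2=b, 3=b, 4=a, 5=b, 6=a, 7=a, 8=b, 9=b, 10=a, 11=b. Each edge has distinct colors on its endpoints.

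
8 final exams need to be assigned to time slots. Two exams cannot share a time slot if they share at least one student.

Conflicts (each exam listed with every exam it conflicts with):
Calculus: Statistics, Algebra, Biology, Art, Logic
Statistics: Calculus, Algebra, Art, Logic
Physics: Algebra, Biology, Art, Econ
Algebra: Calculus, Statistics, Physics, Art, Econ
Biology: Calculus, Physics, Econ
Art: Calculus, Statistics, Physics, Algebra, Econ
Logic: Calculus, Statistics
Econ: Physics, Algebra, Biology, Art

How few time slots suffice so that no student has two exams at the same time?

Physics, Algebra, Art, Econ all conflict with each other, so at least 4 time slots are needed.
4 time slots suffice: time slot 1 → {Biology, Art, Logic}; time slot 2 → {Calculus, Physics}; time slot 3 → {Algebra}; time slot 4 → {Statistics, Econ}. No two conflicting exams share a time slot.

4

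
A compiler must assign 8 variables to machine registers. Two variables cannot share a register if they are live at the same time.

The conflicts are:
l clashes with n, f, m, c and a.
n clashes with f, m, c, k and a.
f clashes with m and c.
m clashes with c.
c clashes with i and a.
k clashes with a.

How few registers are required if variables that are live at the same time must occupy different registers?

5

l, n, f, m, c are mutually in conflict, so at least 5 registers are needed.
5 registers suffice: register 1 → {n, i}; register 2 → {c, k}; register 3 → {l}; register 4 → {m, a}; register 5 → {f}. Each listed conflict is separated.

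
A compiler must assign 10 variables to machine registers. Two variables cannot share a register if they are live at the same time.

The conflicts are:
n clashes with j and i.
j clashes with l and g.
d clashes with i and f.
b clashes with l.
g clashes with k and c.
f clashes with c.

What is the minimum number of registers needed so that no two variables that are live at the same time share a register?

3

The cycle j-g-c-f-d-i-n-j has odd length 7, so it cannot be 2-colored; at least 3 registers are needed.
Using 3 registers: n=2, j=1, d=2, b=1, l=2, i=1, g=2, f=1, k=1, c=3. Every pair that conflicts lands in different registers.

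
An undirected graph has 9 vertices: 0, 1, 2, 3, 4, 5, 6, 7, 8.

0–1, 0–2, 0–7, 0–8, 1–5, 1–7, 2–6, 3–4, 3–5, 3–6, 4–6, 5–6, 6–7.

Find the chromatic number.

3

3, 5, 6 are pairwise adjacent, so at least 3 colors are needed.
3 colors suffice: color a → {0, 6}; color b → {2, 4, 5, 7, 8}; color c → {1, 3}. Each edge has distinct colors on its endpoints.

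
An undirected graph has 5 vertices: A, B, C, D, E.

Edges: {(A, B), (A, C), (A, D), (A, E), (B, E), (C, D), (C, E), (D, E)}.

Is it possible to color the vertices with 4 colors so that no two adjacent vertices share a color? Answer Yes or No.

Yes

The chromatic number is 4. A, C, D, E form a clique, so at least 4 colors are needed.
4 colors suffice: color 1 → {E}; color 2 → {A}; color 3 → {B, C}; color 4 → {D}.
That is already a proper 4-coloring.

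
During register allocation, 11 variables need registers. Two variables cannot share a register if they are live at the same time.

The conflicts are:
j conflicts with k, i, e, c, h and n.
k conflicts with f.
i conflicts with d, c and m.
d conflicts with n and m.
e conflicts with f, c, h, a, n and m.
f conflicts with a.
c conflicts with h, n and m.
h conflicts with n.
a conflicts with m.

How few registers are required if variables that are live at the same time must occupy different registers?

j, e, c, h, n all conflict with each other, so at least 5 registers are needed.
A valid assignment using 5 registers: j=3, k=1, i=1, d=2, e=1, f=2, c=2, h=5, a=4, n=4, m=3. No two conflicting variables share a register.

5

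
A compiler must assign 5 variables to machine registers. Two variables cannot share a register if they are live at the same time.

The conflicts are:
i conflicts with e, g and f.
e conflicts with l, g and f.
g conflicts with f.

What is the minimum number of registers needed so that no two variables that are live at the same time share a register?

i, e, g, f pairwise conflict, so at least 4 registers are needed.
4 registers suffice: register 1 → {e}; register 2 → {l, g}; register 3 → {i}; register 4 → {f}. No two conflicting variables share a register.

4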